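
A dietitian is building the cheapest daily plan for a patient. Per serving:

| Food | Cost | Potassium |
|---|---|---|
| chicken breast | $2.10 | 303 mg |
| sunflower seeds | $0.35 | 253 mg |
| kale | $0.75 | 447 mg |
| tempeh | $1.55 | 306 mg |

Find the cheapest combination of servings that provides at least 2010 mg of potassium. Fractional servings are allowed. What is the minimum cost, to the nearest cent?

Cost per mg of potassium: sunflower seeds $0.0014, kale $0.0017, tempeh $0.0051, chicken breast $0.0069.
With no serving limits, use only sunflower seeds: 2010 mg / 253 mg = 7.945 servings × $0.35 = $2.78.

$2.78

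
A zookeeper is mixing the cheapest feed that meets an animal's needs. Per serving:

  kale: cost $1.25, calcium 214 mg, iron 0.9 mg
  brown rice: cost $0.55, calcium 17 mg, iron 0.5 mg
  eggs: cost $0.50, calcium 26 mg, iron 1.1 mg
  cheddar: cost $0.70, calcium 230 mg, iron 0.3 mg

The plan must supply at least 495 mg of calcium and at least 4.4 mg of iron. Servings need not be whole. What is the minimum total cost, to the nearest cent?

$2.99

An LP optimum is at a vertex; with two nutrient constraints at most two foods are used. Check each candidate.
kale only: max(495/214, 4.4/0.9) = 4.889 servings → $6.11.
brown rice only: max(495/17, 4.4/0.5) = 29.12 servings → $16.01.
eggs only: max(495/26, 4.4/1.1) = 19.04 servings → $9.52.
cheddar only: max(495/230, 4.4/0.3) = 14.67 servings → $10.27.
kale + brown rice with both tight: 1.883 servings and 5.41 servings → $5.33.
kale + eggs with both tight: 2.029 servings and 2.34 servings → $3.71.
kale + cheddar: the both-tight solution has a negative serving — not a feasible corner.
brown rice + eggs with both targets exact would need a negative amount; discard.
brown rice + cheddar with both tight: 7.857 servings and 1.571 servings → $5.42.
eggs + cheddar with both tight: 3.522 servings and 1.754 servings → $2.99.
So the least-cost plan costs $2.99.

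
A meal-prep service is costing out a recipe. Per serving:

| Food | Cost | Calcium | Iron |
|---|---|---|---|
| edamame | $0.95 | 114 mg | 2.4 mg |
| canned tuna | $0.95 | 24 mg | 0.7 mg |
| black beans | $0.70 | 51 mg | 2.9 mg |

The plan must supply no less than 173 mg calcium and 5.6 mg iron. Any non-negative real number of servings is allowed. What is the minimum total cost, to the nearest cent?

$1.74

A basic optimal solution has at most two foods positive. Try each food alone and each pair with both targets met exactly.
edamame only: max(173/114, 5.6/2.4) = 2.333 servings → $2.22.
canned tuna only: max(173/24, 5.6/0.7) = 8 servings → $7.60.
black beans only: max(173/51, 5.6/2.9) = 3.392 servings → $2.37.
edamame + canned tuna: the both-tight solution has a negative serving — not a feasible corner.
edamame + black beans with both tight: 1.038 servings and 1.072 servings → $1.74.
canned tuna + black beans with both tight: 6.375 servings and 0.3923 servings → $6.33.
Cheapest feasible corner: $1.74.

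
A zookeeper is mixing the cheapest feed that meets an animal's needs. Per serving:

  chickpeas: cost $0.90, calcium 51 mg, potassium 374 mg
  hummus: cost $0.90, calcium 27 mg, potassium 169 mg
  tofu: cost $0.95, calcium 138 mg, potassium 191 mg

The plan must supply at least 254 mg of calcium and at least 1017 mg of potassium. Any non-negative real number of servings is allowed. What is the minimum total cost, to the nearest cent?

chickpeas only: max(254/51, 1017/374) = 4.98 servings → $4.48.
hummus only: max(254/27, 1017/169) = 9.407 servings → $8.47.
tofu only: max(254/138, 1017/191) = 5.325 servings → $5.06.
chickpeas + hummus: intersection lies outside the first quadrant.
chickpeas + tofu with both tight: 2.193 servings and 1.03 servings → $2.95.
hummus + tofu with both tight: 5.055 servings and 0.8515 servings → $5.36.
The minimum over all feasible corners is $2.95.

$2.95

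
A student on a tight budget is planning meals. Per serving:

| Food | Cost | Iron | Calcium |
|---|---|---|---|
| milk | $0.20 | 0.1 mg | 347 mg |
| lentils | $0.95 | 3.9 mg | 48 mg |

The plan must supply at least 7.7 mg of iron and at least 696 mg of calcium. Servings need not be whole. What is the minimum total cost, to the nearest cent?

$2.18

milk only: max(7.7/0.1, 696/347) = 77 servings → $15.40.
lentils only: max(7.7/3.9, 696/48) = 14.5 servings → $13.78.
milk + lentils with both tight: 1.739 servings and 1.93 servings → $2.18.
Cheapest feasible corner: $2.18.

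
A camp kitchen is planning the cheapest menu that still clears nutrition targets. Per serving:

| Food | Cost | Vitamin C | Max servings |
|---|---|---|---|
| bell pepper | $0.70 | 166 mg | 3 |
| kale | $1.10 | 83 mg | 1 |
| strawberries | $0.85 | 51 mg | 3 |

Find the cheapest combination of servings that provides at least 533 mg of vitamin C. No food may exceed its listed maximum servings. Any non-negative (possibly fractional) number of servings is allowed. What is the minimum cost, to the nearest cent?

$2.56

Cost per mg of vitamin C: bell pepper $0.0042, kale $0.0133, strawberries $0.0167.
Take 3 servings of bell pepper: +498.0 mg vitamin C for $2.10 (total $2.10, still need 35.0 mg).
Take 0.4217 servings of kale: +35.0 mg vitamin C for $0.46 (total $2.56, still need 0.0 mg).
Greedy by cheapest-per-mg is optimal for a single linear constraint, so the minimum cost is $2.56.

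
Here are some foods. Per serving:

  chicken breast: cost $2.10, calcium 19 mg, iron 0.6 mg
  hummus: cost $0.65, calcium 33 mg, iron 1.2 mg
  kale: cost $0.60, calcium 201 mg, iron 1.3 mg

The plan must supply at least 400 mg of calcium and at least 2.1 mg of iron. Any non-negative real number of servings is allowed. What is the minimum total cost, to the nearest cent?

An LP optimum is at a vertex; with two nutrient constraints at most two foods are used. Check each candidate.
chicken breast only: max(400/19, 2.1/0.6) = 21.05 servings → $44.21.
hummus only: max(400/33, 2.1/1.2) = 12.12 servings → $7.88.
kale only: max(400/201, 2.1/1.3) = 1.99 servings → $1.19.
chicken breast + hummus: the both-tight solution has a negative serving — not a feasible corner.
chicken breast + kale: the both-tight solution has a negative serving — not a feasible corner.
hummus + kale: intersection lies outside the first quadrant.
So the least-cost plan costs $1.19.

$1.19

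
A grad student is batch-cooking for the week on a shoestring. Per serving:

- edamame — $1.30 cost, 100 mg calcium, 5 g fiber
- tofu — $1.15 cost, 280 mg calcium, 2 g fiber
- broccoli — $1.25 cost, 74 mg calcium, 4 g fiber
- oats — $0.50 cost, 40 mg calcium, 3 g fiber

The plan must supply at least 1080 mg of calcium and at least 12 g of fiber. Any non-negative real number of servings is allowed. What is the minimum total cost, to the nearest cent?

Check every corner: each single food scaled to meet both minima, and each pair solved so both constraints bind.
edamame only: max(1080/100, 12/5) = 10.8 servings → $14.04.
tofu only: max(1080/280, 12/2) = 6 servings → $6.90.
broccoli only: max(1080/74, 12/4) = 14.59 servings → $18.24.
oats only: max(1080/40, 12/3) = 27 servings → $13.50.
edamame + tofu with both tight: 1 serving and 3.5 servings → $5.33.
edamame + broccoli: intersection lies outside the first quadrant.
edamame + oats with both targets exact would need a negative amount; discard.
tofu + broccoli with both tight: 3.531 servings and 1.235 servings → $5.60.
tofu + oats with both tight: 3.632 servings and 1.579 servings → $4.97.
broccoli + oats: intersection lies outside the first quadrant.
Cheapest feasible corner: $4.97.

$4.97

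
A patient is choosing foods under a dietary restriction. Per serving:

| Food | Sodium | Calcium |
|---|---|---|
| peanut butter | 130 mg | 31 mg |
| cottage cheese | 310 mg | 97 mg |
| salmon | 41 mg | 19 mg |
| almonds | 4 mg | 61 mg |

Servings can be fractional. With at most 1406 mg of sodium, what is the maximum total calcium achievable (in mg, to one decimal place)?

21441.5 mg

Calcium per mg sodium: almonds 15.25, salmon 0.4634, cottage cheese 0.3129, peanut butter 0.2385.
With no serving limits, spend the whole sodium allowance on almonds: 1406 mg / 4 mg × 61 mg = 21441.5 mg.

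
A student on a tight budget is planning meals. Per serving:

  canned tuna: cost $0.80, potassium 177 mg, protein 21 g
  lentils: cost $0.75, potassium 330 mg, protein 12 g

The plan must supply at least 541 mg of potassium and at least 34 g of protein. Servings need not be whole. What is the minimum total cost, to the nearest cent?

For a min-cost LP with two ≥-constraints, a basic feasible solution has at most two positive variables.
canned tuna only: max(541/177, 34/21) = 3.056 servings → $2.45.
lentils only: max(541/330, 34/12) = 2.833 servings → $2.12.
canned tuna + lentils with both tight: 0.9838 servings and 1.112 servings → $1.62.
Cheapest feasible corner: $1.62.

$1.62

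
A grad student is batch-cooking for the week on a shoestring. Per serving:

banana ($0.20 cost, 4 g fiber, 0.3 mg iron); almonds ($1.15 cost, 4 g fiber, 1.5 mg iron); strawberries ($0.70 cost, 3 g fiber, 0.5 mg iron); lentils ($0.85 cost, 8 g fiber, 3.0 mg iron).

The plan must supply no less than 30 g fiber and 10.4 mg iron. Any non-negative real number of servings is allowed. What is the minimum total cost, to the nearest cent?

This is a tiny linear program; its minimum lies at a vertex of the feasible set. List the vertices and price them.
banana only: max(30/4, 10.4/0.3) = 34.67 servings → $6.93.
almonds only: max(30/4, 10.4/1.5) = 7.5 servings → $8.62.
strawberries only: max(30/3, 10.4/0.5) = 20.8 servings → $14.56.
lentils only: max(30/8, 10.4/3.0) = 3.75 servings → $3.19.
banana + almonds with both tight: 0.7083 servings and 6.792 servings → $7.95.
banana + strawberries: intersection lies outside the first quadrant.
banana + lentils with both tight: 0.7083 servings and 3.396 servings → $3.03.
almonds + strawberries with both tight: 6.48 servings and 1.36 servings → $8.40.
almonds + lentils (both tight): parallel constraints — no distinct corner.
strawberries + lentils with both tight: 1.36 servings and 3.24 servings → $3.71.
So the least-cost plan costs $3.03.

$3.03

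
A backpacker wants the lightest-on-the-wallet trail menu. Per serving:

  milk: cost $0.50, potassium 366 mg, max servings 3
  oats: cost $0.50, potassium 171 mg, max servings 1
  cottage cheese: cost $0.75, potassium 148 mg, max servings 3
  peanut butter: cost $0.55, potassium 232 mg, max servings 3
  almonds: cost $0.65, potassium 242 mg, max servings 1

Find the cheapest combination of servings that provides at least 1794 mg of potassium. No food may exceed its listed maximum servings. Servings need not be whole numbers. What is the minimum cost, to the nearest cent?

$3.15

Cost per mg of potassium: milk $0.0014, peanut butter $0.0024, almonds $0.0027, oats $0.0029, cottage cheese $0.0051.
Take 3 servings of milk: +1098.0 mg potassium for $1.50 (total $1.50, still need 696.0 mg).
Take 3 servings of peanut butter: +696.0 mg potassium for $1.65 (total $3.15, still need 0.0 mg).
Greedy by cheapest-per-mg is optimal for a single linear constraint, so the minimum cost is $3.15.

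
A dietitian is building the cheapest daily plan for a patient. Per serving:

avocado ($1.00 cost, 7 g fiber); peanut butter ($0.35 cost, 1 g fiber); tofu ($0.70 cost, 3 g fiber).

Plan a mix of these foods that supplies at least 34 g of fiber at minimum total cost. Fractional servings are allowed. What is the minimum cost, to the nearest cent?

$4.86

Cost per g of fiber: avocado $0.1429, tofu $0.2333, peanut butter $0.3500.
With no serving limits, use only avocado: 34 g / 7 g = 4.857 servings × $1.00 = $4.86.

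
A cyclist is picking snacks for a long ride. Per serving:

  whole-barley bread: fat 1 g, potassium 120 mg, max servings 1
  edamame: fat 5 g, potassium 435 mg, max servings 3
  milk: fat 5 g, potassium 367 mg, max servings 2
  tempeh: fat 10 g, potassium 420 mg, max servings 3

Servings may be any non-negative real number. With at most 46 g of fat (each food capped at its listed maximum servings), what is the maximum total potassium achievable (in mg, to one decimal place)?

2999.0 mg

Potassium per g fat: whole-barley bread 120, edamame 87, milk 73.4, tempeh 42.
Take 1 serving of whole-barley bread: uses 1 g fat, +120.0 mg potassium (running total 120.0 mg).
Take 3 servings of edamame: uses 15 g fat, +1305.0 mg potassium (running total 1425.0 mg).
Take 2 servings of milk: uses 10 g fat, +734.0 mg potassium (running total 2159.0 mg).
Take 2 servings of tempeh: uses 20 g fat, +840.0 mg potassium (running total 2999.0 mg).
Greedy by best ratio exhausts the fat allowance optimally: 2999.0 mg.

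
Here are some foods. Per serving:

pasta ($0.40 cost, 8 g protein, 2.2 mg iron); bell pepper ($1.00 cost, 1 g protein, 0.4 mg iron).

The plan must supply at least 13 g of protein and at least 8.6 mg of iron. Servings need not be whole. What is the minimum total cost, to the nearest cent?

$1.56

Minimising a linear cost over {protein ≥ 13, iron ≥ 8.6, servings ≥ 0} — the optimum is at a vertex, using one or two foods.
pasta only: max(13/8, 8.6/2.2) = 3.909 servings → $1.56.
bell pepper only: max(13/1, 8.6/0.4) = 21.5 servings → $21.50.
pasta + bell pepper: the both-tight solution has a negative serving — not a feasible corner.
The minimum over all feasible corners is $1.56.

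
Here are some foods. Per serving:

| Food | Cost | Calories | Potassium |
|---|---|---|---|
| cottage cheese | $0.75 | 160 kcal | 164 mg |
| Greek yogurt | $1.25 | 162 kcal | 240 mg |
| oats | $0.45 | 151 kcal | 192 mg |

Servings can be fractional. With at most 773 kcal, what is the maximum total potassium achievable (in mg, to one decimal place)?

Potassium per kcal: Greek yogurt 1.481, oats 1.272, cottage cheese 1.025.
With no serving limits, spend the whole calories allowance on Greek yogurt: 773 kcal / 162 kcal × 240 mg = 1145.2 mg.

1145.2 mg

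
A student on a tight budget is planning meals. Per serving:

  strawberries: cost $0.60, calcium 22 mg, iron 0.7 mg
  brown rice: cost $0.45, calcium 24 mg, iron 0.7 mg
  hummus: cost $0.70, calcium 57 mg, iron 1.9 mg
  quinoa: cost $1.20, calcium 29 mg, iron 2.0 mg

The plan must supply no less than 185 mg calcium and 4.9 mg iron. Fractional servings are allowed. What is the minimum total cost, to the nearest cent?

strawberries only: max(185/22, 4.9/0.7) = 8.409 servings → $5.05.
brown rice only: max(185/24, 4.9/0.7) = 7.708 servings → $3.47.
hummus only: max(185/57, 4.9/1.9) = 3.246 servings → $2.27.
quinoa only: max(185/29, 4.9/2.0) = 6.379 servings → $7.66.
strawberries + brown rice with both targets exact would need a negative amount; discard.
strawberries + hummus with both targets exact would need a negative amount; discard.
strawberries + quinoa with both targets exact would need a negative amount; discard.
brown rice + hummus: the both-tight solution has a negative serving — not a feasible corner.
brown rice + quinoa: intersection lies outside the first quadrant.
hummus + quinoa: the both-tight solution has a negative serving — not a feasible corner.
So the least-cost plan costs $2.27.

$2.27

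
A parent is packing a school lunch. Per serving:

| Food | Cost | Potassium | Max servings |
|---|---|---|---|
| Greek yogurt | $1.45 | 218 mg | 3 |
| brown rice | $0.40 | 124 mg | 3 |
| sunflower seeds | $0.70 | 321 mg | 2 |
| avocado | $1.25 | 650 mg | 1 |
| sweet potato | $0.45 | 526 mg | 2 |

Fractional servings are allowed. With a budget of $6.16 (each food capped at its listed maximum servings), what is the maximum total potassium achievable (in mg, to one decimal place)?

Potassium per dollar: sweet potato 1169, avocado 520, sunflower seeds 458.6, brown rice 310, Greek yogurt 150.3.
Take 2 servings of sweet potato: spends $0.90, +1052.0 mg potassium (running total 1052.0 mg).
Take 1 serving of avocado: spends $1.25, +650.0 mg potassium (running total 1702.0 mg).
Take 2 servings of sunflower seeds: spends $1.40, +642.0 mg potassium (running total 2344.0 mg).
Take 3 servings of brown rice: spends $1.20, +372.0 mg potassium (running total 2716.0 mg).
Take 0.9724 servings of Greek yogurt: spends $1.41, +212.0 mg potassium (running total 2928.0 mg).
Greedy by best ratio exhausts the cost allowance optimally: 2928.0 mg.

2928.0 mg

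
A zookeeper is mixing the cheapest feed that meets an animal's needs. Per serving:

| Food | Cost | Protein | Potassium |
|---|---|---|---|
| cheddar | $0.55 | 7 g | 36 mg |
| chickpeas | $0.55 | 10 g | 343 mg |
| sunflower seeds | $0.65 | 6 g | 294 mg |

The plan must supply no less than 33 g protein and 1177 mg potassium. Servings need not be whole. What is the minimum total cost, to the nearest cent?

$1.89

Check every corner: each single food scaled to meet both minima, and each pair solved so both constraints bind.
cheddar only: max(33/7, 1177/36) = 32.69 servings → $17.98.
chickpeas only: max(33/10, 1177/343) = 3.431 servings → $1.89.
sunflower seeds only: max(33/6, 1177/294) = 5.5 servings → $3.58.
cheddar + chickpeas with both targets exact would need a negative amount; discard.
cheddar + sunflower seeds with both tight: 1.433 servings and 3.828 servings → $3.28.
chickpeas + sunflower seeds with both tight: 2.993 servings and 0.5113 servings → $1.98.
Cheapest feasible corner: $1.89.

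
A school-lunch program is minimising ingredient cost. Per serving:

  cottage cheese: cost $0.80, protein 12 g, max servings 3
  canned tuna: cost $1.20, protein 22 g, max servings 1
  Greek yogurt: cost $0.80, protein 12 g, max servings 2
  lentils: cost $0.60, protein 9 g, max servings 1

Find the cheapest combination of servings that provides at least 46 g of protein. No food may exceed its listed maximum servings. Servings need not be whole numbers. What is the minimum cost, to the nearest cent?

Cost per g of protein: canned tuna $0.0545, cottage cheese $0.0667, Greek yogurt $0.0667, lentils $0.0667.
Take 1 serving of canned tuna: +22.0 g protein for $1.20 (total $1.20, still need 24.0 g).
Take 2 servings of cottage cheese: +24.0 g protein for $1.60 (total $2.80, still need 0.0 g).
Greedy by cheapest-per-g is optimal for a single linear constraint, so the minimum cost is $2.80.

$2.80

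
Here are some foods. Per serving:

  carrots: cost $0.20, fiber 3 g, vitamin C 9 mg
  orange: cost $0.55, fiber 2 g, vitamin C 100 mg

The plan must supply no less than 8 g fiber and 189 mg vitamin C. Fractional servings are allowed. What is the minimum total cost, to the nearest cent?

$1.26

Check every corner: each single food scaled to meet both minima, and each pair solved so both constraints bind.
carrots only: max(8/3, 189/9) = 21 servings → $4.20.
orange only: max(8/2, 189/100) = 4 servings → $2.20.
carrots + orange with both tight: 1.496 servings and 1.755 servings → $1.26.
The minimum over all feasible corners is $1.26.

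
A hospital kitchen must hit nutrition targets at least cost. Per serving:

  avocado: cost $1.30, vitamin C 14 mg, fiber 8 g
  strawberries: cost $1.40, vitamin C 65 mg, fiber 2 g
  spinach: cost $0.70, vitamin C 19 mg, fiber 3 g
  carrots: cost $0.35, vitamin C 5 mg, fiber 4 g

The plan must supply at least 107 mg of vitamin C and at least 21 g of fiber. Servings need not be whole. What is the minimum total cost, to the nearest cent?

$3.42

With two linear requirements the optimum uses one or two foods; enumerate the corners.
avocado only: max(107/14, 21/8) = 7.643 servings → $9.94.
strawberries only: max(107/65, 21/2) = 10.5 servings → $14.70.
spinach only: max(107/19, 21/3) = 7 servings → $4.90.
carrots only: max(107/5, 21/4) = 21.4 servings → $7.49.
avocado + strawberries with both tight: 2.339 servings and 1.142 servings → $4.64.
avocado + spinach with both tight: 0.7091 servings and 5.109 servings → $4.50.
avocado + carrots: the both-tight solution has a negative serving — not a feasible corner.
strawberries + spinach with both targets exact would need a negative amount; discard.
strawberries + carrots with both tight: 1.292 servings and 4.604 servings → $3.42.
spinach + carrots with both tight: 5.295 servings and 1.279 servings → $4.15.
The minimum over all feasible corners is $3.42.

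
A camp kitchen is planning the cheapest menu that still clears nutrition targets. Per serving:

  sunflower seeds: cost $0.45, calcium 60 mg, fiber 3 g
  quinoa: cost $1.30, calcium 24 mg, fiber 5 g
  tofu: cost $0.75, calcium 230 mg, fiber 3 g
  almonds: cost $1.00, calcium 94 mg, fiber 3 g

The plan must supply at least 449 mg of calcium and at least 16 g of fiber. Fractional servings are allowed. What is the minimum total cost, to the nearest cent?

This is a tiny linear program; its minimum lies at a vertex of the feasible set. List the vertices and price them.
sunflower seeds only: max(449/60, 16/3) = 7.483 servings → $3.37.
quinoa only: max(449/24, 16/5) = 18.71 servings → $24.32.
tofu only: max(449/230, 16/3) = 5.333 servings → $4.00.
almonds only: max(449/94, 16/3) = 5.333 servings → $5.33.
sunflower seeds + quinoa: the both-tight solution has a negative serving — not a feasible corner.
sunflower seeds + tofu with both tight: 4.575 servings and 0.7588 servings → $2.63.
sunflower seeds + almonds with both tight: 1.539 servings and 3.794 servings → $4.49.
quinoa + tofu with both tight: 2.164 servings and 1.726 servings → $4.11.
quinoa + almonds with both tight: 0.3945 servings and 4.676 servings → $5.19.
tofu + almonds with both targets exact would need a negative amount; discard.
The minimum over all feasible corners is $2.63.

$2.63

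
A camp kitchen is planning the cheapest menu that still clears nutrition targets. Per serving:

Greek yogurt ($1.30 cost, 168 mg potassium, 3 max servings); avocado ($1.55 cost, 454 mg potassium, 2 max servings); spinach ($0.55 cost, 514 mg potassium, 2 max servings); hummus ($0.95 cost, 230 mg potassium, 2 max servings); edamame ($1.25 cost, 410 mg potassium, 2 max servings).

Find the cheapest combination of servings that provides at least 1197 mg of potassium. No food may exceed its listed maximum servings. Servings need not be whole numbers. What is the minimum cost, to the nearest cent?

$1.62

Cost per mg of potassium: spinach $0.0011, edamame $0.0030, avocado $0.0034, hummus $0.0041, Greek yogurt $0.0077.
Take 2 servings of spinach: +1028.0 mg potassium for $1.10 (total $1.10, still need 169.0 mg).
Take 0.4122 servings of edamame: +169.0 mg potassium for $0.52 (total $1.62, still need 0.0 mg).
Greedy by cheapest-per-mg is optimal for a single linear constraint, so the minimum cost is $1.62.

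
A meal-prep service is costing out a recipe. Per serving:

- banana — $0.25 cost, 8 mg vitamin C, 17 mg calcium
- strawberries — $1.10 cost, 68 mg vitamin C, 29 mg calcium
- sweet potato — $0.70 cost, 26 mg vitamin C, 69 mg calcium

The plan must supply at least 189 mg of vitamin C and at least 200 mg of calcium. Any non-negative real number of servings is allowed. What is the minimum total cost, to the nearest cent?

A basic optimal solution has at most two foods positive. Try each food alone and each pair with both targets met exactly.
banana only: max(189/8, 200/17) = 23.62 servings → $5.91.
strawberries only: max(189/68, 200/29) = 6.897 servings → $7.59.
sweet potato only: max(189/26, 200/69) = 7.269 servings → $5.09.
banana + strawberries with both tight: 8.787 servings and 1.746 servings → $4.12.
banana + sweet potato: the both-tight solution has a negative serving — not a feasible corner.
strawberries + sweet potato with both tight: 1.991 servings and 2.062 servings → $3.63.
The minimum over all feasible corners is $3.63.

$3.63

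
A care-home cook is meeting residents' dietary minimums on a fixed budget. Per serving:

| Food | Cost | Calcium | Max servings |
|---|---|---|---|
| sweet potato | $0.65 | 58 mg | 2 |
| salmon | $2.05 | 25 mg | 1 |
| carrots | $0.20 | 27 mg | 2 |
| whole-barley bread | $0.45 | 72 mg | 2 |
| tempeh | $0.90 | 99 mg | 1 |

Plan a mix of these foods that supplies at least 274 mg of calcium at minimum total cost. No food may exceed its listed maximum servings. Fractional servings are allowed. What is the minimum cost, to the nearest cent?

$1.99

Cost per mg of calcium: whole-barley bread $0.0063, carrots $0.0074, tempeh $0.0091, sweet potato $0.0112, salmon $0.0820.
Take 2 servings of whole-barley bread: +144.0 mg calcium for $0.90 (total $0.90, still need 130.0 mg).
Take 2 servings of carrots: +54.0 mg calcium for $0.40 (total $1.30, still need 76.0 mg).
Take 0.7677 servings of tempeh: +76.0 mg calcium for $0.69 (total $1.99, still need 0.0 mg).
Filling from the cheapest source first is optimal under one linear minimum: $1.99.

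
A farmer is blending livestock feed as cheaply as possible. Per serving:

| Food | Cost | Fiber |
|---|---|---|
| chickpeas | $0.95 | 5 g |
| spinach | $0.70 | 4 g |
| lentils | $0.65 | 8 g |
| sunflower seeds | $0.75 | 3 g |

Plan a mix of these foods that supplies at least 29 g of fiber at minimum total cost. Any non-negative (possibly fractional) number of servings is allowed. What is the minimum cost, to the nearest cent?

Cost per g of fiber: lentils $0.0813, spinach $0.1750, chickpeas $0.1900, sunflower seeds $0.2500.
With no serving limits, use only lentils: 29 g / 8 g = 3.625 servings × $0.65 = $2.36.

$2.36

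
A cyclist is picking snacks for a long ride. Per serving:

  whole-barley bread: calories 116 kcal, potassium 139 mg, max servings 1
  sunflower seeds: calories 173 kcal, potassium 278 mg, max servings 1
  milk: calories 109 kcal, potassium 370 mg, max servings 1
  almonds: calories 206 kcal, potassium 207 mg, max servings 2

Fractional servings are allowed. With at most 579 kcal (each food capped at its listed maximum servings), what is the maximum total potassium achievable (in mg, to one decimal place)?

968.9 mg

Potassium per kcal: milk 3.394, sunflower seeds 1.607, whole-barley bread 1.198, almonds 1.005.
Take 1 serving of milk: uses 109 kcal, +370.0 mg potassium (running total 370.0 mg).
Take 1 serving of sunflower seeds: uses 173 kcal, +278.0 mg potassium (running total 648.0 mg).
Take 1 serving of whole-barley bread: uses 116 kcal, +139.0 mg potassium (running total 787.0 mg).
Take 0.8786 servings of almonds: uses 181 kcal, +181.9 mg potassium (running total 968.9 mg).
Greedy by best ratio exhausts the calories allowance optimally: 968.9 mg.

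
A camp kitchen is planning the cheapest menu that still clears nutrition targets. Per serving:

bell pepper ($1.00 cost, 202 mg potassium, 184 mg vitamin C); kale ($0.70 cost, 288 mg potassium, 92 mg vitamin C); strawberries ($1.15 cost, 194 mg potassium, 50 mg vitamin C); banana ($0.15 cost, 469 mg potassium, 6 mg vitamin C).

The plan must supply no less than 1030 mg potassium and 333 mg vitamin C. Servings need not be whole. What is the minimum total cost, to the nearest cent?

An LP optimum is at a vertex; with two nutrient constraints at most two foods are used. Check each candidate.
bell pepper only: max(1030/202, 333/184) = 5.099 servings → $5.10.
kale only: max(1030/288, 333/92) = 3.62 servings → $2.53.
strawberries only: max(1030/194, 333/50) = 6.66 servings → $7.66.
banana only: max(1030/469, 333/6) = 55.5 servings → $8.32.
bell pepper + kale with both tight: 0.03325 servings and 3.553 servings → $2.52.
bell pepper + strawberries with both tight: 0.5119 servings and 4.776 servings → $6.00.
bell pepper + banana with both tight: 1.763 servings and 1.437 servings → $1.98.
kale + strawberries with both targets exact would need a negative amount; discard.
kale + banana with both targets exact would need a negative amount; discard.
strawberries + banana with both targets exact would need a negative amount; discard.
Cheapest feasible corner: $1.98.

$1.98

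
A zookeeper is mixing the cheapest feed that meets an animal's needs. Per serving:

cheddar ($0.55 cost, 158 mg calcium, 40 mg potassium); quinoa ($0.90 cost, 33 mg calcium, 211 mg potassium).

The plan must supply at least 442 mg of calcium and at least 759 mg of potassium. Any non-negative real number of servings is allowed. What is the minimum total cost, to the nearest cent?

Compare the cost at each extreme point of the feasible region.
cheddar only: max(442/158, 759/40) = 18.98 servings → $10.44.
quinoa only: max(442/33, 759/211) = 13.39 servings → $12.05.
cheddar + quinoa with both tight: 2.131 servings and 3.193 servings → $4.05.
Cheapest feasible corner: $4.05.

$4.05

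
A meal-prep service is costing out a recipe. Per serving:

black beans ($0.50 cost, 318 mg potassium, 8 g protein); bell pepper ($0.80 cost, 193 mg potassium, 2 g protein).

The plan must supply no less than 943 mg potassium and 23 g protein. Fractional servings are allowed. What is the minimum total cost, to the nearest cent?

$1.48

Check every corner: each single food scaled to meet both minima, and each pair solved so both constraints bind.
black beans only: max(943/318, 23/8) = 2.965 servings → $1.48.
bell pepper only: max(943/193, 23/2) = 11.5 servings → $9.20.
black beans + bell pepper with both tight: 2.812 servings and 0.2533 servings → $1.61.
So the least-cost plan costs $1.48.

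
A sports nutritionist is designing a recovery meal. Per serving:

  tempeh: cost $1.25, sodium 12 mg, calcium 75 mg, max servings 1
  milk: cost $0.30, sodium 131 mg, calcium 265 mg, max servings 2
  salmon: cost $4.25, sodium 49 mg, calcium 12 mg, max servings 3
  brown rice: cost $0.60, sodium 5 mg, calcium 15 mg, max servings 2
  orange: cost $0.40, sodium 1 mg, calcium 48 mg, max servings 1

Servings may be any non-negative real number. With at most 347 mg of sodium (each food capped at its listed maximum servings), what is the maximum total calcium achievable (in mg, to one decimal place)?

698.2 mg

Calcium per mg sodium: orange 48, tempeh 6.25, brown rice 3, milk 2.023, salmon 0.2449.
Take 1 serving of orange: uses 1 mg sodium, +48.0 mg calcium (running total 48.0 mg).
Take 1 serving of tempeh: uses 12 mg sodium, +75.0 mg calcium (running total 123.0 mg).
Take 2 servings of brown rice: uses 10 mg sodium, +30.0 mg calcium (running total 153.0 mg).
Take 2 servings of milk: uses 262 mg sodium, +530.0 mg calcium (running total 683.0 mg).
Take 1.265 servings of salmon: uses 62 mg sodium, +15.2 mg calcium (running total 698.2 mg).
Filling greedily by calcium-per-mg sodium is optimal for one linear limit, giving 698.2 mg.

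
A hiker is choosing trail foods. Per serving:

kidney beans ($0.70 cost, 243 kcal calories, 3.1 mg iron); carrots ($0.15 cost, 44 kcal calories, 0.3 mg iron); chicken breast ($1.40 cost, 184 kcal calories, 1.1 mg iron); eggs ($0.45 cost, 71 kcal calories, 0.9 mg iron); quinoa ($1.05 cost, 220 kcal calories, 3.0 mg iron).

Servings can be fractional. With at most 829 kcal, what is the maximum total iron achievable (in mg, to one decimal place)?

11.3 mg

Iron per kcal: quinoa 0.01364, kidney beans 0.01276, eggs 0.01268, carrots 0.006818, chicken breast 0.005978.
With no serving limits, spend the whole calories allowance on quinoa: 829 kcal / 220 kcal × 3.0 mg = 11.3 mg.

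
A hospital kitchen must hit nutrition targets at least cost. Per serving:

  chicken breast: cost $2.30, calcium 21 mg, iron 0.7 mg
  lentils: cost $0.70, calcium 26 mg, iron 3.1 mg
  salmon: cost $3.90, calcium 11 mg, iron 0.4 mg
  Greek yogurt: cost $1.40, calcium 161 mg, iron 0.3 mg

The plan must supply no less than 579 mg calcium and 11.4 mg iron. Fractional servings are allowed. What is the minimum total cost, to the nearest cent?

$6.64

chicken breast only: max(579/21, 11.4/0.7) = 27.57 servings → $63.41.
lentils only: max(579/26, 11.4/3.1) = 22.27 servings → $15.59.
salmon only: max(579/11, 11.4/0.4) = 52.64 servings → $205.28.
Greek yogurt only: max(579/161, 11.4/0.3) = 38 servings → $53.20.
chicken breast + lentils with both targets exact would need a negative amount; discard.
chicken breast + salmon: the both-tight solution has a negative serving — not a feasible corner.
chicken breast + Greek yogurt with both tight: 15.62 servings and 1.559 servings → $38.10.
lentils + salmon with both targets exact would need a negative amount; discard.
lentils + Greek yogurt with both tight: 3.382 servings and 3.05 servings → $6.64.
salmon + Greek yogurt with both tight: 27.2 servings and 1.738 servings → $108.50.
So the least-cost plan costs $6.64.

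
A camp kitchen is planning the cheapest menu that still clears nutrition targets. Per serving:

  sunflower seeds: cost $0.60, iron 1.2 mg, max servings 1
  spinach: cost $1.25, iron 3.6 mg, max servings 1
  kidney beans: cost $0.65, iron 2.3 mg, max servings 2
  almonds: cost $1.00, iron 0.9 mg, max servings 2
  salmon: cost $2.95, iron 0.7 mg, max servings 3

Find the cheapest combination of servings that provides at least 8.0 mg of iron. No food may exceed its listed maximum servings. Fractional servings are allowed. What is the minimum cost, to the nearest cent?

Cost per mg of iron: kidney beans $0.2826, spinach $0.3472, sunflower seeds $0.5000, almonds $1.1111, salmon $4.2143.
Take 2 servings of kidney beans: +4.6 mg iron for $1.30 (total $1.30, still need 3.4 mg).
Take 0.9444 servings of spinach: +3.4 mg iron for $1.18 (total $2.48, still need 0.0 mg).
Filling from the cheapest source first is optimal under one linear minimum: $2.48.

$2.48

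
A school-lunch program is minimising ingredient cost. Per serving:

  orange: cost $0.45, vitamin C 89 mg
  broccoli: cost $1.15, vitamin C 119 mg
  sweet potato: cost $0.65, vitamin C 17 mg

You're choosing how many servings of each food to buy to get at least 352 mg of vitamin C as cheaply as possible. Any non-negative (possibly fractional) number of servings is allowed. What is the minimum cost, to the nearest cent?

$1.78

Cost per mg of vitamin C: orange $0.0051, broccoli $0.0097, sweet potato $0.0382.
With no serving limits, use only orange: 352 mg / 89 mg = 3.955 servings × $0.45 = $1.78.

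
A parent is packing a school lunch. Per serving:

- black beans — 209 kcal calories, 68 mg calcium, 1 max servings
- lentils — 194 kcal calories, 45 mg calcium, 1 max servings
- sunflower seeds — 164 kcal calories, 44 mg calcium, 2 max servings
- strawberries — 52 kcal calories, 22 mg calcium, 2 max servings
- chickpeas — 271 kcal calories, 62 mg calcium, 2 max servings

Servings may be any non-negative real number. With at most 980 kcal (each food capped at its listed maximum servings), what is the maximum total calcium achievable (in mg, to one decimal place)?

Calcium per kcal: strawberries 0.4231, black beans 0.3254, sunflower seeds 0.2683, lentils 0.232, chickpeas 0.2288.
Take 2 servings of strawberries: uses 104 kcal, +44.0 mg calcium (running total 44.0 mg).
Take 1 serving of black beans: uses 209 kcal, +68.0 mg calcium (running total 112.0 mg).
Take 2 servings of sunflower seeds: uses 328 kcal, +88.0 mg calcium (running total 200.0 mg).
Take 1 serving of lentils: uses 194 kcal, +45.0 mg calcium (running total 245.0 mg).
Take 0.5351 servings of chickpeas: uses 145 kcal, +33.2 mg calcium (running total 278.2 mg).
Filling greedily by calcium-per-kcal is optimal for one linear limit, giving 278.2 mg.

278.2 mg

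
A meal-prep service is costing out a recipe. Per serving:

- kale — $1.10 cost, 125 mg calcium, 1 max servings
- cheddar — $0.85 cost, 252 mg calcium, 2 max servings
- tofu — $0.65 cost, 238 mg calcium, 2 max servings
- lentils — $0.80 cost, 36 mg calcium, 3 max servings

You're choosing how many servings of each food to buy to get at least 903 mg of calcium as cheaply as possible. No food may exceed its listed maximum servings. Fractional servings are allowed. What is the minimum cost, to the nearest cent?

Cost per mg of calcium: tofu $0.0027, cheddar $0.0034, kale $0.0088, lentils $0.0222.
Take 2 servings of tofu: +476.0 mg calcium for $1.30 (total $1.30, still need 427.0 mg).
Take 1.694 servings of cheddar: +427.0 mg calcium for $1.44 (total $2.74, still need 0.0 mg).
Filling from the cheapest source first is optimal under one linear minimum: $2.74.

$2.74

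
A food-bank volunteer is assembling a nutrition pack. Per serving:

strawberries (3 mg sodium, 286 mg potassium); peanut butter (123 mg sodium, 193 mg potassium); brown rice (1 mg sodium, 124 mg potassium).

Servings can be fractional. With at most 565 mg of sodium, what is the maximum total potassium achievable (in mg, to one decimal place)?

Potassium per mg sodium: brown rice 124, strawberries 95.33, peanut butter 1.569.
With no serving limits, spend the whole sodium allowance on brown rice: 565 mg / 1 mg × 124 mg = 70060.0 mg.

70060.0 mg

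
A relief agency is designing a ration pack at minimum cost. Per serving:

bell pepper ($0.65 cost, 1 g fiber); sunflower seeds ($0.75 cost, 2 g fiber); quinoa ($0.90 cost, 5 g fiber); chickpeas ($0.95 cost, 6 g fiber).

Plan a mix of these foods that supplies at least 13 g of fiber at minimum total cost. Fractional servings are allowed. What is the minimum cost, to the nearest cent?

$2.06

Cost per g of fiber: chickpeas $0.1583, quinoa $0.1800, sunflower seeds $0.3750, bell pepper $0.6500.
With no serving limits, use only chickpeas: 13 g / 6 g = 2.167 servings × $0.95 = $2.06.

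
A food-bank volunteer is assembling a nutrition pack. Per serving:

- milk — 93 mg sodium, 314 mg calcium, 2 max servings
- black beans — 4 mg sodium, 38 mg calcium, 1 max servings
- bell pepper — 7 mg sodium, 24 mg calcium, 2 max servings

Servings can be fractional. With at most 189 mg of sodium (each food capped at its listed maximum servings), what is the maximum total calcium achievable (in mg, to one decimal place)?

Calcium per mg sodium: black beans 9.5, bell pepper 3.429, milk 3.376.
Take 1 serving of black beans: uses 4 mg sodium, +38.0 mg calcium (running total 38.0 mg).
Take 2 servings of bell pepper: uses 14 mg sodium, +48.0 mg calcium (running total 86.0 mg).
Take 1.839 servings of milk: uses 171 mg sodium, +577.4 mg calcium (running total 663.4 mg).
Greedy by best ratio exhausts the sodium allowance optimally: 663.4 mg.

663.4 mg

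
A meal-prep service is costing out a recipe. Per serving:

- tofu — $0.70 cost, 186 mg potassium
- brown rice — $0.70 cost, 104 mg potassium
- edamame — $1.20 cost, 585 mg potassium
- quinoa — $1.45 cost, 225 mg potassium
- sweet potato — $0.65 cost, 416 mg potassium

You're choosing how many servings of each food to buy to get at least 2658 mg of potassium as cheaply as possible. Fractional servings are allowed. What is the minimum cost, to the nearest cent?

Cost per mg of potassium: sweet potato $0.0016, edamame $0.0021, tofu $0.0038, quinoa $0.0064, brown rice $0.0067.
With no serving limits, use only sweet potato: 2658 mg / 416 mg = 6.389 servings × $0.65 = $4.15.

$4.15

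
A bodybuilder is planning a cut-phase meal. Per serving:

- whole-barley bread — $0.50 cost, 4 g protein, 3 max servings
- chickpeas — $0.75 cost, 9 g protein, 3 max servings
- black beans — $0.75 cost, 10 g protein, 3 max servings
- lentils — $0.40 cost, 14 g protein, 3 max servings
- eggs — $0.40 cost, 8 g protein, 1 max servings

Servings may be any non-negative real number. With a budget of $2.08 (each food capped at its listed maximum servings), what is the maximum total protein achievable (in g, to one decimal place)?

Protein per dollar: lentils 35, eggs 20, black beans 13.33, chickpeas 12, whole-barley bread 8.
Take 3 servings of lentils: spends $1.20, +42.0 g protein (running total 42.0 g).
Take 1 serving of eggs: spends $0.40, +8.0 g protein (running total 50.0 g).
Take 0.64 servings of black beans: spends $0.48, +6.4 g protein (running total 56.4 g).
Filling greedily by protein-per-dollar is optimal for one linear limit, giving 56.4 g.

56.4 g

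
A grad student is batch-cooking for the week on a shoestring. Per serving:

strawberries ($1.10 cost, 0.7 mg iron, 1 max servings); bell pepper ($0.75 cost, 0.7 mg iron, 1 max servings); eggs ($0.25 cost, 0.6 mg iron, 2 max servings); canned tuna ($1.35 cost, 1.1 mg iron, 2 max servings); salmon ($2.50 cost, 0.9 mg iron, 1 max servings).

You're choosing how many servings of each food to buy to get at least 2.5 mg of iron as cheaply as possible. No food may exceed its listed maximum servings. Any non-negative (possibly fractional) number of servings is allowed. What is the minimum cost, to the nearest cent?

$1.99

Cost per mg of iron: eggs $0.4167, bell pepper $1.0714, canned tuna $1.2273, strawberries $1.5714, salmon $2.7778.
Take 2 servings of eggs: +1.2 mg iron for $0.50 (total $0.50, still need 1.3 mg).
Take 1 serving of bell pepper: +0.7 mg iron for $0.75 (total $1.25, still need 0.6 mg).
Take 0.5455 servings of canned tuna: +0.6 mg iron for $0.74 (total $1.99, still need 0.0 mg).
Greedy by cheapest-per-mg is optimal for a single linear constraint, so the minimum cost is $1.99.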